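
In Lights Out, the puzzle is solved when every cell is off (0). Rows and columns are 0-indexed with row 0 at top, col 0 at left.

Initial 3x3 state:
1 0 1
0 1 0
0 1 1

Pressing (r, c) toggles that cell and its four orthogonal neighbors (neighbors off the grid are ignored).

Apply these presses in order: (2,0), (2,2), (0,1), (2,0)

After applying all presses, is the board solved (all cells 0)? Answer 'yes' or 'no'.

After press 1 at (2,0):
1 0 1
1 1 0
1 0 1

After press 2 at (2,2):
1 0 1
1 1 1
1 1 0

After press 3 at (0,1):
0 1 0
1 0 1
1 1 0

After press 4 at (2,0):
0 1 0
0 0 1
0 0 0

Lights still on: 2

Answer: no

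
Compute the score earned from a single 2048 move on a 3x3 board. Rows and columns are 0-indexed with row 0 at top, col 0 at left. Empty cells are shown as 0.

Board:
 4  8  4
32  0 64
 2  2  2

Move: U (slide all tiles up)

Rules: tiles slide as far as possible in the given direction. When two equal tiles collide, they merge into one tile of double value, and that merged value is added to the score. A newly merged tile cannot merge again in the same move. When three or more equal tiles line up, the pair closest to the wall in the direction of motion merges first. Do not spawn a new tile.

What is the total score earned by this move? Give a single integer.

Slide up:
col 0: [4, 32, 2] -> [4, 32, 2]  score +0 (running 0)
col 1: [8, 0, 2] -> [8, 2, 0]  score +0 (running 0)
col 2: [4, 64, 2] -> [4, 64, 2]  score +0 (running 0)
Board after move:
 4  8  4
32  2 64
 2  0  2

Answer: 0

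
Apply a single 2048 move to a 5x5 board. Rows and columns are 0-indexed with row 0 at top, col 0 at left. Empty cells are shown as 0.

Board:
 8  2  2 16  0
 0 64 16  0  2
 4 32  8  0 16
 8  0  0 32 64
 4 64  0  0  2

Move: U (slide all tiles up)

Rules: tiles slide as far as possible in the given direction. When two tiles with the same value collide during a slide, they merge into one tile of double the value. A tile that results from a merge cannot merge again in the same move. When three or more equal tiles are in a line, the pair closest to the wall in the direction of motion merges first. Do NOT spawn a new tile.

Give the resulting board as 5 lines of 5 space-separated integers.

Slide up:
col 0: [8, 0, 4, 8, 4] -> [8, 4, 8, 4, 0]
col 1: [2, 64, 32, 0, 64] -> [2, 64, 32, 64, 0]
col 2: [2, 16, 8, 0, 0] -> [2, 16, 8, 0, 0]
col 3: [16, 0, 0, 32, 0] -> [16, 32, 0, 0, 0]
col 4: [0, 2, 16, 64, 2] -> [2, 16, 64, 2, 0]

Answer:  8  2  2 16  2
 4 64 16 32 16
 8 32  8  0 64
 4 64  0  0  2
 0  0  0  0  0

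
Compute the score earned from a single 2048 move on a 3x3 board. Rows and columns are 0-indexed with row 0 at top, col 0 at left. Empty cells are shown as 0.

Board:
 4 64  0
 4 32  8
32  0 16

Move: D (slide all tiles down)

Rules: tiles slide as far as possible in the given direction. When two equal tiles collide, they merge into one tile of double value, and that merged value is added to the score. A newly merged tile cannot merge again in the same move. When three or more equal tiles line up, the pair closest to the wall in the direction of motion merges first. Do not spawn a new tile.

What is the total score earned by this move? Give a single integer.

Answer: 8

Derivation:
Slide down:
col 0: [4, 4, 32] -> [0, 8, 32]  score +8 (running 8)
col 1: [64, 32, 0] -> [0, 64, 32]  score +0 (running 8)
col 2: [0, 8, 16] -> [0, 8, 16]  score +0 (running 8)
Board after move:
 0  0  0
 8 64  8
32 32 16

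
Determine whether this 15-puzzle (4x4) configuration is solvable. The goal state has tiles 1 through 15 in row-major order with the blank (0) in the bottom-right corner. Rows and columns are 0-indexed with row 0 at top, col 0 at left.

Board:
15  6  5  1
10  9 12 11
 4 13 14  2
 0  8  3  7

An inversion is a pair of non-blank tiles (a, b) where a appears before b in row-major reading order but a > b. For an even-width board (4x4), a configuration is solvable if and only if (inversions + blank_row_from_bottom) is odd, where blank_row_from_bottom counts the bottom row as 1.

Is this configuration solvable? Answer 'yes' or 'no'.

Inversions: 57
Blank is in row 3 (0-indexed from top), which is row 1 counting from the bottom (bottom = 1).
57 + 1 = 58, which is even, so the puzzle is not solvable.

Answer: no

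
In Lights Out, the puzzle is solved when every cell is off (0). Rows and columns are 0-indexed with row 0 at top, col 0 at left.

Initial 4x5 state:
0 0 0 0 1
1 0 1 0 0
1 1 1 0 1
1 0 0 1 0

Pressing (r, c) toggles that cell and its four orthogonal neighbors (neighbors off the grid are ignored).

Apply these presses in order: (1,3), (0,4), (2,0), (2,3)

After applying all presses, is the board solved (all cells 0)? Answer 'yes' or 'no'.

Answer: yes

Derivation:
After press 1 at (1,3):
0 0 0 1 1
1 0 0 1 1
1 1 1 1 1
1 0 0 1 0

After press 2 at (0,4):
0 0 0 0 0
1 0 0 1 0
1 1 1 1 1
1 0 0 1 0

After press 3 at (2,0):
0 0 0 0 0
0 0 0 1 0
0 0 1 1 1
0 0 0 1 0

After press 4 at (2,3):
0 0 0 0 0
0 0 0 0 0
0 0 0 0 0
0 0 0 0 0

Lights still on: 0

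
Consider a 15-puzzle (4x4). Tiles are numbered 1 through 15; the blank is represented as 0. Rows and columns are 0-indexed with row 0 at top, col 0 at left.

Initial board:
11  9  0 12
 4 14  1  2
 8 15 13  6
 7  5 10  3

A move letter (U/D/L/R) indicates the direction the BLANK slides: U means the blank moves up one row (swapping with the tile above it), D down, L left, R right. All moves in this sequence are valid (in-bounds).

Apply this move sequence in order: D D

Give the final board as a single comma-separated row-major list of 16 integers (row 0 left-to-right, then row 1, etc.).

Answer: 11, 9, 1, 12, 4, 14, 13, 2, 8, 15, 0, 6, 7, 5, 10, 3

Derivation:
After move 1 (D):
11  9  1 12
 4 14  0  2
 8 15 13  6
 7  5 10  3

After move 2 (D):
11  9  1 12
 4 14 13  2
 8 15  0  6
 7  5 10  3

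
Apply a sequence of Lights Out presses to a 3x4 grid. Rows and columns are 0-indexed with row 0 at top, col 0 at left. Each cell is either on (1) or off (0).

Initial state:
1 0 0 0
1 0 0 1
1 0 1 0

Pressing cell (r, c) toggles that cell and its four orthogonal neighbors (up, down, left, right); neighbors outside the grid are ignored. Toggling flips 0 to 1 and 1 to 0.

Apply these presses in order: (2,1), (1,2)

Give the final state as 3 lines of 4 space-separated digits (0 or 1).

Answer: 1 0 1 0
1 0 1 0
0 1 1 0

Derivation:
After press 1 at (2,1):
1 0 0 0
1 1 0 1
0 1 0 0

After press 2 at (1,2):
1 0 1 0
1 0 1 0
0 1 1 0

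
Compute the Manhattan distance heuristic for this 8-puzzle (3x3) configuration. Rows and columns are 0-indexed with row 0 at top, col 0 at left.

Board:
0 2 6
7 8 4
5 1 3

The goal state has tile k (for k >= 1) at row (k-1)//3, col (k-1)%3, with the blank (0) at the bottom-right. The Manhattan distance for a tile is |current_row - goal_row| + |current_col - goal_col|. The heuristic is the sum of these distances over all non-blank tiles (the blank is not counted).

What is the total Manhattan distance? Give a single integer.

Tile 2: at (0,1), goal (0,1), distance |0-0|+|1-1| = 0
Tile 6: at (0,2), goal (1,2), distance |0-1|+|2-2| = 1
Tile 7: at (1,0), goal (2,0), distance |1-2|+|0-0| = 1
Tile 8: at (1,1), goal (2,1), distance |1-2|+|1-1| = 1
Tile 4: at (1,2), goal (1,0), distance |1-1|+|2-0| = 2
Tile 5: at (2,0), goal (1,1), distance |2-1|+|0-1| = 2
Tile 1: at (2,1), goal (0,0), distance |2-0|+|1-0| = 3
Tile 3: at (2,2), goal (0,2), distance |2-0|+|2-2| = 2
Sum: 0 + 1 + 1 + 1 + 2 + 2 + 3 + 2 = 12

Answer: 12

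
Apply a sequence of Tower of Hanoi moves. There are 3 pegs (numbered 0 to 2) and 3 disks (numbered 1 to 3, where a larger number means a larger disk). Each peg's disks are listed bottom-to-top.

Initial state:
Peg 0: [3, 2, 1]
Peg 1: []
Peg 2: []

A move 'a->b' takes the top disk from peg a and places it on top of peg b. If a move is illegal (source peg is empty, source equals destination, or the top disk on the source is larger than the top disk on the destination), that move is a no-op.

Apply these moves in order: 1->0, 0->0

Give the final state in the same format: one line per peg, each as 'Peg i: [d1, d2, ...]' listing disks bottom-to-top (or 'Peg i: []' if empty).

After move 1 (1->0):
Peg 0: [3, 2, 1]
Peg 1: []
Peg 2: []

After move 2 (0->0):
Peg 0: [3, 2, 1]
Peg 1: []
Peg 2: []

Answer: Peg 0: [3, 2, 1]
Peg 1: []
Peg 2: []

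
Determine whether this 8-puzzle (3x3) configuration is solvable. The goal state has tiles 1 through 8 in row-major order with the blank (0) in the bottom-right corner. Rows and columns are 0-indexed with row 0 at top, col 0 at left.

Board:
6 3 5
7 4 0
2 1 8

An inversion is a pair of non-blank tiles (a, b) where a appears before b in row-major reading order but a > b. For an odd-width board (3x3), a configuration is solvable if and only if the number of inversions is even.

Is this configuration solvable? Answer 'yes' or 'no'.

Answer: yes

Derivation:
Inversions (pairs i<j in row-major order where tile[i] > tile[j] > 0): 16
16 is even, so the puzzle is solvable.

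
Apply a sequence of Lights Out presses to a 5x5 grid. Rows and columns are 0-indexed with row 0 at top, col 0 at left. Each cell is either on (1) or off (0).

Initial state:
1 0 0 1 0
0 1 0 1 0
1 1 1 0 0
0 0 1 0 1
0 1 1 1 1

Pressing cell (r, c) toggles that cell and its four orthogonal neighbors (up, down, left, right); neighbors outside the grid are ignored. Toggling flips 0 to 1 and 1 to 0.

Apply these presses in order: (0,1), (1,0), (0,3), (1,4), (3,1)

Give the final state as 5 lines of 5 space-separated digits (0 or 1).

After press 1 at (0,1):
0 1 1 1 0
0 0 0 1 0
1 1 1 0 0
0 0 1 0 1
0 1 1 1 1

After press 2 at (1,0):
1 1 1 1 0
1 1 0 1 0
0 1 1 0 0
0 0 1 0 1
0 1 1 1 1

After press 3 at (0,3):
1 1 0 0 1
1 1 0 0 0
0 1 1 0 0
0 0 1 0 1
0 1 1 1 1

After press 4 at (1,4):
1 1 0 0 0
1 1 0 1 1
0 1 1 0 1
0 0 1 0 1
0 1 1 1 1

After press 5 at (3,1):
1 1 0 0 0
1 1 0 1 1
0 0 1 0 1
1 1 0 0 1
0 0 1 1 1

Answer: 1 1 0 0 0
1 1 0 1 1
0 0 1 0 1
1 1 0 0 1
0 0 1 1 1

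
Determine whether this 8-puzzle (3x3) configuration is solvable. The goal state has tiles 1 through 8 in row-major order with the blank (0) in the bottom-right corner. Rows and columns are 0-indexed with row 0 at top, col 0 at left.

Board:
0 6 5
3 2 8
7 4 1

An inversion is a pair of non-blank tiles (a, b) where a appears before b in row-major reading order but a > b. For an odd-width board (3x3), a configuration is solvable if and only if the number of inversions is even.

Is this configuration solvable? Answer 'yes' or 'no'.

Answer: yes

Derivation:
Inversions (pairs i<j in row-major order where tile[i] > tile[j] > 0): 18
18 is even, so the puzzle is solvable.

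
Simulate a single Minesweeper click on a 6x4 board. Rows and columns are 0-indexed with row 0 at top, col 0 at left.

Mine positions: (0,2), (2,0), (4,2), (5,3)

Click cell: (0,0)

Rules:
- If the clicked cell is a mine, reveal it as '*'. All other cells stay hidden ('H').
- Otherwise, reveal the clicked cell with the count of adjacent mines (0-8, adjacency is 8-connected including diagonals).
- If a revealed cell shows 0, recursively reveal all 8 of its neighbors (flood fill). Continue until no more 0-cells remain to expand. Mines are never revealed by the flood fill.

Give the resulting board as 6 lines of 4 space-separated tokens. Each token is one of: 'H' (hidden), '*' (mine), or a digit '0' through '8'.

0 1 H H
1 2 H H
H H H H
H H H H
H H H H
H H H H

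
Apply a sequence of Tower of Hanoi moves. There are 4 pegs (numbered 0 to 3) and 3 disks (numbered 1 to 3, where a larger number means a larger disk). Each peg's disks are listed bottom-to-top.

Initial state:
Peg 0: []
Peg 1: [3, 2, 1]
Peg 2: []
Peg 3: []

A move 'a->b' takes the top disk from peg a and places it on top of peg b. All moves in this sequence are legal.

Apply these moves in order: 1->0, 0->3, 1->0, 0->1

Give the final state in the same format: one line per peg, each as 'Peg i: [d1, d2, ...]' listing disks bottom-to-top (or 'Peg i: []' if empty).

Answer: Peg 0: []
Peg 1: [3, 2]
Peg 2: []
Peg 3: [1]

Derivation:
After move 1 (1->0):
Peg 0: [1]
Peg 1: [3, 2]
Peg 2: []
Peg 3: []

After move 2 (0->3):
Peg 0: []
Peg 1: [3, 2]
Peg 2: []
Peg 3: [1]

After move 3 (1->0):
Peg 0: [2]
Peg 1: [3]
Peg 2: []
Peg 3: [1]

After move 4 (0->1):
Peg 0: []
Peg 1: [3, 2]
Peg 2: []
Peg 3: [1]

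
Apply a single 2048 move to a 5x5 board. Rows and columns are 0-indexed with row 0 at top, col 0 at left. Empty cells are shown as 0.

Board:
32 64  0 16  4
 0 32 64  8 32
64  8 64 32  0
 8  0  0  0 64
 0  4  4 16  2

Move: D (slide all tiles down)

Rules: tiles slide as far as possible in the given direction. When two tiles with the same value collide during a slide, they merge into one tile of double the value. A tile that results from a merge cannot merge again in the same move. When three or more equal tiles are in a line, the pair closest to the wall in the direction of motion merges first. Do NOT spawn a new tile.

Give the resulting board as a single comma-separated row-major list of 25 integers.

Slide down:
col 0: [32, 0, 64, 8, 0] -> [0, 0, 32, 64, 8]
col 1: [64, 32, 8, 0, 4] -> [0, 64, 32, 8, 4]
col 2: [0, 64, 64, 0, 4] -> [0, 0, 0, 128, 4]
col 3: [16, 8, 32, 0, 16] -> [0, 16, 8, 32, 16]
col 4: [4, 32, 0, 64, 2] -> [0, 4, 32, 64, 2]

Answer: 0, 0, 0, 0, 0, 0, 64, 0, 16, 4, 32, 32, 0, 8, 32, 64, 8, 128, 32, 64, 8, 4, 4, 16, 2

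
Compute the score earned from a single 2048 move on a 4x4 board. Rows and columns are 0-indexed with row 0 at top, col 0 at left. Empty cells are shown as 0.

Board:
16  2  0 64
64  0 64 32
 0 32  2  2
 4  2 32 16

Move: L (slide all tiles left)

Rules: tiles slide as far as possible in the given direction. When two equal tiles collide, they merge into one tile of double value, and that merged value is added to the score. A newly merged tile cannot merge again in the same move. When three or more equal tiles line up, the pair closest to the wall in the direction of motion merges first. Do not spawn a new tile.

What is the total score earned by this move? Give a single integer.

Slide left:
row 0: [16, 2, 0, 64] -> [16, 2, 64, 0]  score +0 (running 0)
row 1: [64, 0, 64, 32] -> [128, 32, 0, 0]  score +128 (running 128)
row 2: [0, 32, 2, 2] -> [32, 4, 0, 0]  score +4 (running 132)
row 3: [4, 2, 32, 16] -> [4, 2, 32, 16]  score +0 (running 132)
Board after move:
 16   2  64   0
128  32   0   0
 32   4   0   0
  4   2  32  16

Answer: 132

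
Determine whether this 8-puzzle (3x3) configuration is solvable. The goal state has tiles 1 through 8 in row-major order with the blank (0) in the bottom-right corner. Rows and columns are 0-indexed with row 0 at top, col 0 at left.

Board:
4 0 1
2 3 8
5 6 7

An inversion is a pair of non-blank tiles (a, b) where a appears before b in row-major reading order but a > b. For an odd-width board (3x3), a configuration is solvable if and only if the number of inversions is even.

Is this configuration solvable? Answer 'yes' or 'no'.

Inversions (pairs i<j in row-major order where tile[i] > tile[j] > 0): 6
6 is even, so the puzzle is solvable.

Answer: yes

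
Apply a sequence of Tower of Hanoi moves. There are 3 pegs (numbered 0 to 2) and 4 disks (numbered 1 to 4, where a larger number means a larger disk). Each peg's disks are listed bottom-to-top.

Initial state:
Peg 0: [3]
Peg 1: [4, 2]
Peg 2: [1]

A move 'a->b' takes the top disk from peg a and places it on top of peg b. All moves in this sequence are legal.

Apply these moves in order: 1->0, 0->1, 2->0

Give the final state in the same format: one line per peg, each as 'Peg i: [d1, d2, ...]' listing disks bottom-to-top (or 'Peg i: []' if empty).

After move 1 (1->0):
Peg 0: [3, 2]
Peg 1: [4]
Peg 2: [1]

After move 2 (0->1):
Peg 0: [3]
Peg 1: [4, 2]
Peg 2: [1]

After move 3 (2->0):
Peg 0: [3, 1]
Peg 1: [4, 2]
Peg 2: []

Answer: Peg 0: [3, 1]
Peg 1: [4, 2]
Peg 2: []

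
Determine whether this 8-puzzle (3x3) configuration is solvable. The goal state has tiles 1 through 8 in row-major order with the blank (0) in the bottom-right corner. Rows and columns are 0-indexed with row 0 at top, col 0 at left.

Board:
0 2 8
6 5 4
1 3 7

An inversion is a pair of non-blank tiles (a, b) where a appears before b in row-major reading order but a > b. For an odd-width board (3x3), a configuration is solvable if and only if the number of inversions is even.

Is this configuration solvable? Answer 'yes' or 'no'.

Inversions (pairs i<j in row-major order where tile[i] > tile[j] > 0): 16
16 is even, so the puzzle is solvable.

Answer: yes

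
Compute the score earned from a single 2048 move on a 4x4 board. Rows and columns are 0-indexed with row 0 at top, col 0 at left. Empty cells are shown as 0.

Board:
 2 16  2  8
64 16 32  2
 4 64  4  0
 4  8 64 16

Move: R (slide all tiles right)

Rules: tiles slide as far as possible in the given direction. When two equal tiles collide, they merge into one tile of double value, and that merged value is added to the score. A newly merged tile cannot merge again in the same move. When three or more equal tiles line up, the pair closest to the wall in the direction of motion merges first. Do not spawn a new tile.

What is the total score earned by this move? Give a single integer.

Answer: 0

Derivation:
Slide right:
row 0: [2, 16, 2, 8] -> [2, 16, 2, 8]  score +0 (running 0)
row 1: [64, 16, 32, 2] -> [64, 16, 32, 2]  score +0 (running 0)
row 2: [4, 64, 4, 0] -> [0, 4, 64, 4]  score +0 (running 0)
row 3: [4, 8, 64, 16] -> [4, 8, 64, 16]  score +0 (running 0)
Board after move:
 2 16  2  8
64 16 32  2
 0  4 64  4
 4  8 64 16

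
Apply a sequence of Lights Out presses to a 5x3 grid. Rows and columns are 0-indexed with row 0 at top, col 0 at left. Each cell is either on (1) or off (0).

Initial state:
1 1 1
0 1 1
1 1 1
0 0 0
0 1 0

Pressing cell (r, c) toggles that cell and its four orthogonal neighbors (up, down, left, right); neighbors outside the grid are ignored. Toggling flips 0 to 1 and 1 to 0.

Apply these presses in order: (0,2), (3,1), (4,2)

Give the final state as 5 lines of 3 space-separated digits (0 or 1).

Answer: 1 0 0
0 1 0
1 0 1
1 1 0
0 1 1

Derivation:
After press 1 at (0,2):
1 0 0
0 1 0
1 1 1
0 0 0
0 1 0

After press 2 at (3,1):
1 0 0
0 1 0
1 0 1
1 1 1
0 0 0

After press 3 at (4,2):
1 0 0
0 1 0
1 0 1
1 1 0
0 1 1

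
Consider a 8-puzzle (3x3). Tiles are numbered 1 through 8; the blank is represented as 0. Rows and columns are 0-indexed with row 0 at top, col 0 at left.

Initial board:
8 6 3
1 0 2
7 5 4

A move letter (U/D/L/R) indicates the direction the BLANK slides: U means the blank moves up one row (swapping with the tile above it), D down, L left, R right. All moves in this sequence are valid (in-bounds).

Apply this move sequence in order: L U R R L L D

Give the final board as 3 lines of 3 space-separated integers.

Answer: 8 6 3
0 1 2
7 5 4

Derivation:
After move 1 (L):
8 6 3
0 1 2
7 5 4

After move 2 (U):
0 6 3
8 1 2
7 5 4

After move 3 (R):
6 0 3
8 1 2
7 5 4

After move 4 (R):
6 3 0
8 1 2
7 5 4

After move 5 (L):
6 0 3
8 1 2
7 5 4

After move 6 (L):
0 6 3
8 1 2
7 5 4

After move 7 (D):
8 6 3
0 1 2
7 5 4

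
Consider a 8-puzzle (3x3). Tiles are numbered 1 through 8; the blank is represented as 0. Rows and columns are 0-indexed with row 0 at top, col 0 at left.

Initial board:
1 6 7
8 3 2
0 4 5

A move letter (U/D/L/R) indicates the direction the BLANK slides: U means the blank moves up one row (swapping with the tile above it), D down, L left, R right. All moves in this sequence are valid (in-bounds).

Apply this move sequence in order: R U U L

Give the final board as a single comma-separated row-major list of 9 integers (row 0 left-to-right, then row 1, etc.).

After move 1 (R):
1 6 7
8 3 2
4 0 5

After move 2 (U):
1 6 7
8 0 2
4 3 5

After move 3 (U):
1 0 7
8 6 2
4 3 5

After move 4 (L):
0 1 7
8 6 2
4 3 5

Answer: 0, 1, 7, 8, 6, 2, 4, 3, 5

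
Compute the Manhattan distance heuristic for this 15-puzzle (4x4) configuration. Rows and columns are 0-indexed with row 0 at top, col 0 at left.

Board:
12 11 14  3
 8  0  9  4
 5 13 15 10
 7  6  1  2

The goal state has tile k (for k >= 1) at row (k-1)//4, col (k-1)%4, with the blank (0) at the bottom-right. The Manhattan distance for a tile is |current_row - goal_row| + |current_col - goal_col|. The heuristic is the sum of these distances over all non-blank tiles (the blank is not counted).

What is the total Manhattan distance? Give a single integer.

Tile 12: (0,0)->(2,3) = 5
Tile 11: (0,1)->(2,2) = 3
Tile 14: (0,2)->(3,1) = 4
Tile 3: (0,3)->(0,2) = 1
Tile 8: (1,0)->(1,3) = 3
Tile 9: (1,2)->(2,0) = 3
Tile 4: (1,3)->(0,3) = 1
Tile 5: (2,0)->(1,0) = 1
Tile 13: (2,1)->(3,0) = 2
Tile 15: (2,2)->(3,2) = 1
Tile 10: (2,3)->(2,1) = 2
Tile 7: (3,0)->(1,2) = 4
Tile 6: (3,1)->(1,1) = 2
Tile 1: (3,2)->(0,0) = 5
Tile 2: (3,3)->(0,1) = 5
Sum: 5 + 3 + 4 + 1 + 3 + 3 + 1 + 1 + 2 + 1 + 2 + 4 + 2 + 5 + 5 = 42

Answer: 42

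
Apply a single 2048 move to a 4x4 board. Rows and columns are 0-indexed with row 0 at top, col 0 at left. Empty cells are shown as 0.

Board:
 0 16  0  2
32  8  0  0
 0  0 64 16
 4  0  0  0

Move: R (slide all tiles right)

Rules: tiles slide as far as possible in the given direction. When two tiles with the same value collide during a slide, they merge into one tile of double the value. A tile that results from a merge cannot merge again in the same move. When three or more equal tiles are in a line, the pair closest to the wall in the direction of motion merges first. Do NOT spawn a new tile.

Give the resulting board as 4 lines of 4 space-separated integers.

Slide right:
row 0: [0, 16, 0, 2] -> [0, 0, 16, 2]
row 1: [32, 8, 0, 0] -> [0, 0, 32, 8]
row 2: [0, 0, 64, 16] -> [0, 0, 64, 16]
row 3: [4, 0, 0, 0] -> [0, 0, 0, 4]

Answer:  0  0 16  2
 0  0 32  8
 0  0 64 16
 0  0  0  4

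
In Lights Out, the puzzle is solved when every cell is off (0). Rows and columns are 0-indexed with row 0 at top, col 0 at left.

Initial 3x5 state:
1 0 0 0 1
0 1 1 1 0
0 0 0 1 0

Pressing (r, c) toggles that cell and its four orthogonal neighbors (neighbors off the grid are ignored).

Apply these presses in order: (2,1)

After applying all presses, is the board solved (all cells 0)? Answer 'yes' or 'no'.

Answer: no

Derivation:
After press 1 at (2,1):
1 0 0 0 1
0 0 1 1 0
1 1 1 1 0

Lights still on: 8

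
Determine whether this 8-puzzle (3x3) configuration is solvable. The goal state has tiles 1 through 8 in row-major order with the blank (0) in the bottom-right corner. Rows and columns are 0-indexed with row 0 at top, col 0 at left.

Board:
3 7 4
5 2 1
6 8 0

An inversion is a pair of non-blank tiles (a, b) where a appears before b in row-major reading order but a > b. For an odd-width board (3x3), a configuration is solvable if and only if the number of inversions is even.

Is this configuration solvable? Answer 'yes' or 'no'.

Answer: yes

Derivation:
Inversions (pairs i<j in row-major order where tile[i] > tile[j] > 0): 12
12 is even, so the puzzle is solvable.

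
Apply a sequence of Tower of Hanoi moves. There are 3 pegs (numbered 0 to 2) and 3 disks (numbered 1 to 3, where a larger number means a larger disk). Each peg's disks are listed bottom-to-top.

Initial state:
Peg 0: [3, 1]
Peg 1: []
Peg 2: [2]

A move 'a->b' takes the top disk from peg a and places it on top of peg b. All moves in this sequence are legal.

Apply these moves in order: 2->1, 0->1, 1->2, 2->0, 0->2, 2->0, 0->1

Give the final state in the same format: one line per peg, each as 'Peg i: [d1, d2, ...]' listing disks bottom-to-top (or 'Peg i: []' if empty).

After move 1 (2->1):
Peg 0: [3, 1]
Peg 1: [2]
Peg 2: []

After move 2 (0->1):
Peg 0: [3]
Peg 1: [2, 1]
Peg 2: []

After move 3 (1->2):
Peg 0: [3]
Peg 1: [2]
Peg 2: [1]

After move 4 (2->0):
Peg 0: [3, 1]
Peg 1: [2]
Peg 2: []

After move 5 (0->2):
Peg 0: [3]
Peg 1: [2]
Peg 2: [1]

After move 6 (2->0):
Peg 0: [3, 1]
Peg 1: [2]
Peg 2: []

After move 7 (0->1):
Peg 0: [3]
Peg 1: [2, 1]
Peg 2: []

Answer: Peg 0: [3]
Peg 1: [2, 1]
Peg 2: []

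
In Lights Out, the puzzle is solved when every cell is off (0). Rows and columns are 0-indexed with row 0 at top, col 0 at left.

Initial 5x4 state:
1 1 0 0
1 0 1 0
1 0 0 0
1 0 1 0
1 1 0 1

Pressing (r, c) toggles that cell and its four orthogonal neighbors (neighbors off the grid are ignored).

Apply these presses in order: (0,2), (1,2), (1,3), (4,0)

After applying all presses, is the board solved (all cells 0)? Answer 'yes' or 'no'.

Answer: no

Derivation:
After press 1 at (0,2):
1 0 1 1
1 0 0 0
1 0 0 0
1 0 1 0
1 1 0 1

After press 2 at (1,2):
1 0 0 1
1 1 1 1
1 0 1 0
1 0 1 0
1 1 0 1

After press 3 at (1,3):
1 0 0 0
1 1 0 0
1 0 1 1
1 0 1 0
1 1 0 1

After press 4 at (4,0):
1 0 0 0
1 1 0 0
1 0 1 1
0 0 1 0
0 0 0 1

Lights still on: 8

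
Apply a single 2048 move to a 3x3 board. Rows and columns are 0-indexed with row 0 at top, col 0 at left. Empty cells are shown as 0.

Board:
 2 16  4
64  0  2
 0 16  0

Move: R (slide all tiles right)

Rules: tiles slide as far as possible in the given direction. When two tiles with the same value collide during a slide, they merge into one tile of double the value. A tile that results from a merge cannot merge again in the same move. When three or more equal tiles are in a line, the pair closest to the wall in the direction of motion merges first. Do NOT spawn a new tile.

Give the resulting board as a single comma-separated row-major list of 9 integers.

Slide right:
row 0: [2, 16, 4] -> [2, 16, 4]
row 1: [64, 0, 2] -> [0, 64, 2]
row 2: [0, 16, 0] -> [0, 0, 16]

Answer: 2, 16, 4, 0, 64, 2, 0, 0, 16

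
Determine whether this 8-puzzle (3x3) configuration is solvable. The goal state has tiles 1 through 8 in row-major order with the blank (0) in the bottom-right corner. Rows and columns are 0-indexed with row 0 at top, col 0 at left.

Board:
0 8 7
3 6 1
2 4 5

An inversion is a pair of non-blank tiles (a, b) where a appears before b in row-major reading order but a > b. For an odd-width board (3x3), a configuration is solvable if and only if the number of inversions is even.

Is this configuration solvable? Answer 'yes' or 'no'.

Answer: no

Derivation:
Inversions (pairs i<j in row-major order where tile[i] > tile[j] > 0): 19
19 is odd, so the puzzle is not solvable.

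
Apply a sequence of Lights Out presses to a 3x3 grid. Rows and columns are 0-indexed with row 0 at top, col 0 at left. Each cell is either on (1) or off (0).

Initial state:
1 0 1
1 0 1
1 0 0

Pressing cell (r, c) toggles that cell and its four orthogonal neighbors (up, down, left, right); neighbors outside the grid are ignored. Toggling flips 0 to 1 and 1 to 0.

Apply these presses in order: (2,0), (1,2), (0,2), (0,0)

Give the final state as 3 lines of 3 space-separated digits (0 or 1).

Answer: 0 0 1
1 1 1
0 1 1

Derivation:
After press 1 at (2,0):
1 0 1
0 0 1
0 1 0

After press 2 at (1,2):
1 0 0
0 1 0
0 1 1

After press 3 at (0,2):
1 1 1
0 1 1
0 1 1

After press 4 at (0,0):
0 0 1
1 1 1
0 1 1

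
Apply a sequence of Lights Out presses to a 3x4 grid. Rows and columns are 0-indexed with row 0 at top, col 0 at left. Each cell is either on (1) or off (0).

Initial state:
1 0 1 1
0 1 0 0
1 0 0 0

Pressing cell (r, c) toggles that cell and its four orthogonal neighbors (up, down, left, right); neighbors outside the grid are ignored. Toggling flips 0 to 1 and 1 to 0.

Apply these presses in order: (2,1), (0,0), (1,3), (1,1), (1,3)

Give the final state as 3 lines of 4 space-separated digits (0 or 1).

After press 1 at (2,1):
1 0 1 1
0 0 0 0
0 1 1 0

After press 2 at (0,0):
0 1 1 1
1 0 0 0
0 1 1 0

After press 3 at (1,3):
0 1 1 0
1 0 1 1
0 1 1 1

After press 4 at (1,1):
0 0 1 0
0 1 0 1
0 0 1 1

After press 5 at (1,3):
0 0 1 1
0 1 1 0
0 0 1 0

Answer: 0 0 1 1
0 1 1 0
0 0 1 0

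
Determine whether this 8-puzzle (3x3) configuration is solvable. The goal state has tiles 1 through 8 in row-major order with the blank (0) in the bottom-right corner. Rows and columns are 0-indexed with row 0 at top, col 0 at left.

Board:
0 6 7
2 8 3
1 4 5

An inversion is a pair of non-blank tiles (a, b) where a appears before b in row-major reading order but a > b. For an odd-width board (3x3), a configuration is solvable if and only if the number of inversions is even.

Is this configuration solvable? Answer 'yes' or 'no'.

Inversions (pairs i<j in row-major order where tile[i] > tile[j] > 0): 16
16 is even, so the puzzle is solvable.

Answer: yes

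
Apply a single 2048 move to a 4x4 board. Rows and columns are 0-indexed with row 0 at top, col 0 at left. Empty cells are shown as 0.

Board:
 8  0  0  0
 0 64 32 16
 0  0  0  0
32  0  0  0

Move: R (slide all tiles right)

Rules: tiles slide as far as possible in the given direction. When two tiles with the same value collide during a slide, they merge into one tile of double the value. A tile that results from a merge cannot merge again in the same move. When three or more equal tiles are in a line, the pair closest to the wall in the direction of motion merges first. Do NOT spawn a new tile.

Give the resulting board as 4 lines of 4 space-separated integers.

Slide right:
row 0: [8, 0, 0, 0] -> [0, 0, 0, 8]
row 1: [0, 64, 32, 16] -> [0, 64, 32, 16]
row 2: [0, 0, 0, 0] -> [0, 0, 0, 0]
row 3: [32, 0, 0, 0] -> [0, 0, 0, 32]

Answer:  0  0  0  8
 0 64 32 16
 0  0  0  0
 0  0  0 32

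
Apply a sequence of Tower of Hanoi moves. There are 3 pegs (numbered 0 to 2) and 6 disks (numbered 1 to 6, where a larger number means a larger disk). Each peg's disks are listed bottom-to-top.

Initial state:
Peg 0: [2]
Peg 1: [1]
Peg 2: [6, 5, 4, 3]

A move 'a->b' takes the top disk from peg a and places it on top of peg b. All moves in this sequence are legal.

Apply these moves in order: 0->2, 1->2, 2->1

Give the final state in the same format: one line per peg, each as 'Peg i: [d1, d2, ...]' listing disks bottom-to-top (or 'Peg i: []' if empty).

Answer: Peg 0: []
Peg 1: [1]
Peg 2: [6, 5, 4, 3, 2]

Derivation:
After move 1 (0->2):
Peg 0: []
Peg 1: [1]
Peg 2: [6, 5, 4, 3, 2]

After move 2 (1->2):
Peg 0: []
Peg 1: []
Peg 2: [6, 5, 4, 3, 2, 1]

After move 3 (2->1):
Peg 0: []
Peg 1: [1]
Peg 2: [6, 5, 4, 3, 2]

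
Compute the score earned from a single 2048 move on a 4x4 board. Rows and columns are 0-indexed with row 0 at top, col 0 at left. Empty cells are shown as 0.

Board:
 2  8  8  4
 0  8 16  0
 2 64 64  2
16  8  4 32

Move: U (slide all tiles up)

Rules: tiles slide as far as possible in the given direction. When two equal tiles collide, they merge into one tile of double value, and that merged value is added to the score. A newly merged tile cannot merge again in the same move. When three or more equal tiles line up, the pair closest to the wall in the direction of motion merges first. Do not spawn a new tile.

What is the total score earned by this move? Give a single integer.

Slide up:
col 0: [2, 0, 2, 16] -> [4, 16, 0, 0]  score +4 (running 4)
col 1: [8, 8, 64, 8] -> [16, 64, 8, 0]  score +16 (running 20)
col 2: [8, 16, 64, 4] -> [8, 16, 64, 4]  score +0 (running 20)
col 3: [4, 0, 2, 32] -> [4, 2, 32, 0]  score +0 (running 20)
Board after move:
 4 16  8  4
16 64 16  2
 0  8 64 32
 0  0  4  0

Answer: 20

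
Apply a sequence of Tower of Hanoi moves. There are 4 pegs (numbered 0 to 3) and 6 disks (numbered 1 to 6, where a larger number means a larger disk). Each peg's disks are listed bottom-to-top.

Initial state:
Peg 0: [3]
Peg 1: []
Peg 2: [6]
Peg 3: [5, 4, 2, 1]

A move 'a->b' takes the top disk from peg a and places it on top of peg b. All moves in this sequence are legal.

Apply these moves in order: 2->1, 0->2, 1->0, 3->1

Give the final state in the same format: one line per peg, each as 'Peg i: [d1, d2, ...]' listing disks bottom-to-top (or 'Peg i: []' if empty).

After move 1 (2->1):
Peg 0: [3]
Peg 1: [6]
Peg 2: []
Peg 3: [5, 4, 2, 1]

After move 2 (0->2):
Peg 0: []
Peg 1: [6]
Peg 2: [3]
Peg 3: [5, 4, 2, 1]

After move 3 (1->0):
Peg 0: [6]
Peg 1: []
Peg 2: [3]
Peg 3: [5, 4, 2, 1]

After move 4 (3->1):
Peg 0: [6]
Peg 1: [1]
Peg 2: [3]
Peg 3: [5, 4, 2]

Answer: Peg 0: [6]
Peg 1: [1]
Peg 2: [3]
Peg 3: [5, 4, 2]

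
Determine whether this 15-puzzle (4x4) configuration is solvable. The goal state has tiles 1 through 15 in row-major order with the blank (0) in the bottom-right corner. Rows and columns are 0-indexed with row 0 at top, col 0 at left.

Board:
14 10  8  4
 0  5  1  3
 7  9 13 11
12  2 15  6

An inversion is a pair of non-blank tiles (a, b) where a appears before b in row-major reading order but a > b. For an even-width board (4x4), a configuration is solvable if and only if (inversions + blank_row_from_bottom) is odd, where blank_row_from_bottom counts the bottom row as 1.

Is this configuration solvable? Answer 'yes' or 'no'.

Inversions: 49
Blank is in row 1 (0-indexed from top), which is row 3 counting from the bottom (bottom = 1).
49 + 3 = 52, which is even, so the puzzle is not solvable.

Answer: no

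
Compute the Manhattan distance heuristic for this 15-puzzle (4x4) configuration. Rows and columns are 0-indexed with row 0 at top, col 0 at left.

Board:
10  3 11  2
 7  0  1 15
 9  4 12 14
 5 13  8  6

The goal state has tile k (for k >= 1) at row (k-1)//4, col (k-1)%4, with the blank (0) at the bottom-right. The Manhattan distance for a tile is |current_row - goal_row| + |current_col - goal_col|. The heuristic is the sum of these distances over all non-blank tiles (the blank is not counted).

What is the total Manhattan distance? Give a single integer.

Tile 10: (0,0)->(2,1) = 3
Tile 3: (0,1)->(0,2) = 1
Tile 11: (0,2)->(2,2) = 2
Tile 2: (0,3)->(0,1) = 2
Tile 7: (1,0)->(1,2) = 2
Tile 1: (1,2)->(0,0) = 3
Tile 15: (1,3)->(3,2) = 3
Tile 9: (2,0)->(2,0) = 0
Tile 4: (2,1)->(0,3) = 4
Tile 12: (2,2)->(2,3) = 1
Tile 14: (2,3)->(3,1) = 3
Tile 5: (3,0)->(1,0) = 2
Tile 13: (3,1)->(3,0) = 1
Tile 8: (3,2)->(1,3) = 3
Tile 6: (3,3)->(1,1) = 4
Sum: 3 + 1 + 2 + 2 + 2 + 3 + 3 + 0 + 4 + 1 + 3 + 2 + 1 + 3 + 4 = 34

Answer: 34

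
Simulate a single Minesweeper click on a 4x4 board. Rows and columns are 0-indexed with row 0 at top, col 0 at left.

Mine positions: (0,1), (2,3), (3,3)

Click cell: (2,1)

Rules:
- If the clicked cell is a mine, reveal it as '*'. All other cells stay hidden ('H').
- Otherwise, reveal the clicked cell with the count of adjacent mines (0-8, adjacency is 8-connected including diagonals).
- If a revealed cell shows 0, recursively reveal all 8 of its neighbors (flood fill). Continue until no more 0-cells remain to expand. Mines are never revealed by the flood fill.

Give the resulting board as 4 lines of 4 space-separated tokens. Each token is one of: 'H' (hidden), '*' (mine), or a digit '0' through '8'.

H H H H
1 1 2 H
0 0 2 H
0 0 2 H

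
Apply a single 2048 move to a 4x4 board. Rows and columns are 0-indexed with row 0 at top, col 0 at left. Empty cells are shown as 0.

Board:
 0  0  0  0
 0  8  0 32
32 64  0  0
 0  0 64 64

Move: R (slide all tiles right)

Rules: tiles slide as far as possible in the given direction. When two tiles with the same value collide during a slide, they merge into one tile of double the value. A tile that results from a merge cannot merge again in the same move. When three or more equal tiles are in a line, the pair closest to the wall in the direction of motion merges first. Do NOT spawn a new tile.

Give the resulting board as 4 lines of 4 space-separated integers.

Slide right:
row 0: [0, 0, 0, 0] -> [0, 0, 0, 0]
row 1: [0, 8, 0, 32] -> [0, 0, 8, 32]
row 2: [32, 64, 0, 0] -> [0, 0, 32, 64]
row 3: [0, 0, 64, 64] -> [0, 0, 0, 128]

Answer:   0   0   0   0
  0   0   8  32
  0   0  32  64
  0   0   0 128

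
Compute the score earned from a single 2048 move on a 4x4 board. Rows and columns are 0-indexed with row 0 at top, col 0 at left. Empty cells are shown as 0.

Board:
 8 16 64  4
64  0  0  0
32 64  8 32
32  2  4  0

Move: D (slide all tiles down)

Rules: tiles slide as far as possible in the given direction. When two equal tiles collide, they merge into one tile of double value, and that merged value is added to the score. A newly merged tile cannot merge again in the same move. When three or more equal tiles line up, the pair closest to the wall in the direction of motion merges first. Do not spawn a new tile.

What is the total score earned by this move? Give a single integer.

Slide down:
col 0: [8, 64, 32, 32] -> [0, 8, 64, 64]  score +64 (running 64)
col 1: [16, 0, 64, 2] -> [0, 16, 64, 2]  score +0 (running 64)
col 2: [64, 0, 8, 4] -> [0, 64, 8, 4]  score +0 (running 64)
col 3: [4, 0, 32, 0] -> [0, 0, 4, 32]  score +0 (running 64)
Board after move:
 0  0  0  0
 8 16 64  0
64 64  8  4
64  2  4 32

Answer: 64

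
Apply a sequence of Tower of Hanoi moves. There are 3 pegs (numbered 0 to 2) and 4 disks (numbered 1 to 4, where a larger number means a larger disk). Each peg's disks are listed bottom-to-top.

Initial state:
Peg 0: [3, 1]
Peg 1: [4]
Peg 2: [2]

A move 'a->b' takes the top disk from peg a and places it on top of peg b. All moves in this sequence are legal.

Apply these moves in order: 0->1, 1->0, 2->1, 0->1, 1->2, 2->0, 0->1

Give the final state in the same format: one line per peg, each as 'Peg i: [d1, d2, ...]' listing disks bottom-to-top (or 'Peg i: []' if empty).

After move 1 (0->1):
Peg 0: [3]
Peg 1: [4, 1]
Peg 2: [2]

After move 2 (1->0):
Peg 0: [3, 1]
Peg 1: [4]
Peg 2: [2]

After move 3 (2->1):
Peg 0: [3, 1]
Peg 1: [4, 2]
Peg 2: []

After move 4 (0->1):
Peg 0: [3]
Peg 1: [4, 2, 1]
Peg 2: []

After move 5 (1->2):
Peg 0: [3]
Peg 1: [4, 2]
Peg 2: [1]

After move 6 (2->0):
Peg 0: [3, 1]
Peg 1: [4, 2]
Peg 2: []

After move 7 (0->1):
Peg 0: [3]
Peg 1: [4, 2, 1]
Peg 2: []

Answer: Peg 0: [3]
Peg 1: [4, 2, 1]
Peg 2: []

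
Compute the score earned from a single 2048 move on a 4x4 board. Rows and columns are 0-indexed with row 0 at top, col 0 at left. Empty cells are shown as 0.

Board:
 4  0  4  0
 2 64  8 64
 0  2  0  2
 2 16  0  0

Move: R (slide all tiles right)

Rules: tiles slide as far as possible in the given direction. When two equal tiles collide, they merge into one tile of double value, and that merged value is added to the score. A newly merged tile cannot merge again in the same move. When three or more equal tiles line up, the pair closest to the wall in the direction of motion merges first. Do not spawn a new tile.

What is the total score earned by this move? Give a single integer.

Slide right:
row 0: [4, 0, 4, 0] -> [0, 0, 0, 8]  score +8 (running 8)
row 1: [2, 64, 8, 64] -> [2, 64, 8, 64]  score +0 (running 8)
row 2: [0, 2, 0, 2] -> [0, 0, 0, 4]  score +4 (running 12)
row 3: [2, 16, 0, 0] -> [0, 0, 2, 16]  score +0 (running 12)
Board after move:
 0  0  0  8
 2 64  8 64
 0  0  0  4
 0  0  2 16

Answer: 12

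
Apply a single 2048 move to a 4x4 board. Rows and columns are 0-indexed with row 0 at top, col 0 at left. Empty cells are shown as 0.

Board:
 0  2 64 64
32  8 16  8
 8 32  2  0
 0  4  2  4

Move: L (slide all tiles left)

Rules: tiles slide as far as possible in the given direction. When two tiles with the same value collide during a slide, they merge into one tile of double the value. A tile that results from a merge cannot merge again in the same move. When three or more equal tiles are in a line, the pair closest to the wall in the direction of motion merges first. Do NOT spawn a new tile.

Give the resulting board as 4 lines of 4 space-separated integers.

Answer:   2 128   0   0
 32   8  16   8
  8  32   2   0
  4   2   4   0

Derivation:
Slide left:
row 0: [0, 2, 64, 64] -> [2, 128, 0, 0]
row 1: [32, 8, 16, 8] -> [32, 8, 16, 8]
row 2: [8, 32, 2, 0] -> [8, 32, 2, 0]
row 3: [0, 4, 2, 4] -> [4, 2, 4, 0]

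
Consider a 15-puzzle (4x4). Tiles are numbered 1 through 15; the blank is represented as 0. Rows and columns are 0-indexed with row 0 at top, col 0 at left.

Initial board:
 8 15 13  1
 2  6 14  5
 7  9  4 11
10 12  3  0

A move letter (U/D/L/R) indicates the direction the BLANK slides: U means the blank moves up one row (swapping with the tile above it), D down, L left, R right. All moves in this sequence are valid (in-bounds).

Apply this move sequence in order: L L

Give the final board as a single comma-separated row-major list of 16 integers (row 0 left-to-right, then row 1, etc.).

Answer: 8, 15, 13, 1, 2, 6, 14, 5, 7, 9, 4, 11, 10, 0, 12, 3

Derivation:
After move 1 (L):
 8 15 13  1
 2  6 14  5
 7  9  4 11
10 12  0  3

After move 2 (L):
 8 15 13  1
 2  6 14  5
 7  9  4 11
10  0 12  3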